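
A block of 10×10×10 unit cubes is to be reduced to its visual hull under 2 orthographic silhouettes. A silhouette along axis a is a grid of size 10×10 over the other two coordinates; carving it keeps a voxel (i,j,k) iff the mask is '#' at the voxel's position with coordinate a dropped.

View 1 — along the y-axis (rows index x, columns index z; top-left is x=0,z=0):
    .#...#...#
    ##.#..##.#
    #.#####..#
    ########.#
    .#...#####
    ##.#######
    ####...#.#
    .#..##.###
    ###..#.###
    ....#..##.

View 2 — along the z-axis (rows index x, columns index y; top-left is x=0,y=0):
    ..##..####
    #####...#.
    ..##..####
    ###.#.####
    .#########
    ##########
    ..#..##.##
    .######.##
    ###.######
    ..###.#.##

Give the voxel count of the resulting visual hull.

initial block: 10^3 = 1000
step 1: project along y, AND mask (62/100) → |grid| = 620
step 2: project along z, AND mask (73/100) → |grid| = 471

|visual hull| = 471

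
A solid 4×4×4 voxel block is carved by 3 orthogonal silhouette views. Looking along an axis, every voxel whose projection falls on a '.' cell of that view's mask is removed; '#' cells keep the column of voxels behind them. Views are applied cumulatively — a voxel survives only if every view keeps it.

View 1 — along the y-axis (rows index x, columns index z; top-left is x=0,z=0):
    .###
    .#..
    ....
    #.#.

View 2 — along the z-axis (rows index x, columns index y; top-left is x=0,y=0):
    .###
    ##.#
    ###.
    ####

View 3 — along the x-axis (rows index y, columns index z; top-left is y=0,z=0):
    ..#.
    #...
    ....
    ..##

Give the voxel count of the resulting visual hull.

start: 4×4×4 = 64 voxels
carve view 1 (along y, XZ-mask fill 6/16): 24 voxels remain
carve view 2 (along z, XY-mask fill 13/16): 20 voxels remain
carve view 3 (along x, YZ-mask fill 4/16): 5 voxels remain

5 voxels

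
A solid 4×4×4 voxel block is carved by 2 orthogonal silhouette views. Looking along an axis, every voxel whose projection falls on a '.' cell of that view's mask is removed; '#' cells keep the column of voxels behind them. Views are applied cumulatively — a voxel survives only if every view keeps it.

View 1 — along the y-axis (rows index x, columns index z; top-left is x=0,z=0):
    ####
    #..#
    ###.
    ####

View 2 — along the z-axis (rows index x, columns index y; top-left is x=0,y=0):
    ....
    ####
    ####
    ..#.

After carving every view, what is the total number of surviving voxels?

remaining voxels: 24

before carving: 64 voxels (4×4×4)
after view 1 [y-axis, 13 of 16 cells solid] → remaining = 52
after view 2 [z-axis, 9 of 16 cells solid] → remaining = 24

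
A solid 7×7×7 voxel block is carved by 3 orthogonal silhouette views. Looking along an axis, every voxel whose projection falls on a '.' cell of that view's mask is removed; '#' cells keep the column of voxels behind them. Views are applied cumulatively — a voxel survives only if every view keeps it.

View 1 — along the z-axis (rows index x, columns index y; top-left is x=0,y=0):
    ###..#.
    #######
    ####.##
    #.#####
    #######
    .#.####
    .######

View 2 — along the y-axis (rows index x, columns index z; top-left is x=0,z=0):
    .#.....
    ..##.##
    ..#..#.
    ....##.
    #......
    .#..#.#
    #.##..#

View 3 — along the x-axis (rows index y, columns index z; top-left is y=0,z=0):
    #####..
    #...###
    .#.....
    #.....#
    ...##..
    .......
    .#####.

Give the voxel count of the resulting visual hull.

start: 7×7×7 = 343 voxels
after view 1 [z-axis, 41 of 49 cells solid] → remaining = 287
after view 2 [y-axis, 17 of 49 cells solid] → remaining = 102
after view 3 [x-axis, 19 of 49 cells solid] → remaining = 35

|visual hull| = 35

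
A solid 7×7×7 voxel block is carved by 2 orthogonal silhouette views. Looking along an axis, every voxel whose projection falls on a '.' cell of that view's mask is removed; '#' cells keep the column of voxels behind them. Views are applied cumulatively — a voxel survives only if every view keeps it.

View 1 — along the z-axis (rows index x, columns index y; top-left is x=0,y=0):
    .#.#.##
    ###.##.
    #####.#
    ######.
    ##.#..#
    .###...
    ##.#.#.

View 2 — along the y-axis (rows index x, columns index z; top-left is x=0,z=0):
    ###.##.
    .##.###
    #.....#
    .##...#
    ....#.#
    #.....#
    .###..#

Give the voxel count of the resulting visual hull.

remaining voxels: 105

initial block: 7^3 = 343
V1 z: intersect with XY mask (32 set) -- 224 left
V2 y: intersect with XZ mask (23 set) -- 105 left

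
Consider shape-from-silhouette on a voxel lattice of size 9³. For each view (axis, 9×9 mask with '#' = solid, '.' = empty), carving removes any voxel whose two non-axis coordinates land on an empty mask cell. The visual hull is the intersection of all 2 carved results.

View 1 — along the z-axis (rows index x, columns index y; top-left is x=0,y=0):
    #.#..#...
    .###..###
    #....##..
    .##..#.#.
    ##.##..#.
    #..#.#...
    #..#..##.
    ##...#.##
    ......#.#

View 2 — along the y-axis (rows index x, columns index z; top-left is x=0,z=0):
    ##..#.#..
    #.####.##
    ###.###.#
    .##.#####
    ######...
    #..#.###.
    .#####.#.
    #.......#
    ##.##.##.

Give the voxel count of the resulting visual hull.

before carving: 729 voxels (9×9×9)
after view 1 [z-axis, 35 of 81 cells solid] → remaining = 315
after view 2 [y-axis, 50 of 81 cells solid] → remaining = 194

remaining voxels: 194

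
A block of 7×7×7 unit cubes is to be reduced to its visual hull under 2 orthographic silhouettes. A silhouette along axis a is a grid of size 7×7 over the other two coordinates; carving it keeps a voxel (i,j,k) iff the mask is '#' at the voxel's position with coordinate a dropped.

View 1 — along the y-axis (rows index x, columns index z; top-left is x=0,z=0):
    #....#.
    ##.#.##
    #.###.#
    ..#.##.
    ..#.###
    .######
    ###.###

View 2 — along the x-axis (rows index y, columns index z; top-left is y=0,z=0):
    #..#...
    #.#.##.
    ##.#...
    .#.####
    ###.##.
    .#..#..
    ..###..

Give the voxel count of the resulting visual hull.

103 voxels

initial block: 7^3 = 343
step 1: project along y, AND mask (31/49) → |grid| = 217
step 2: project along x, AND mask (24/49) → |grid| = 103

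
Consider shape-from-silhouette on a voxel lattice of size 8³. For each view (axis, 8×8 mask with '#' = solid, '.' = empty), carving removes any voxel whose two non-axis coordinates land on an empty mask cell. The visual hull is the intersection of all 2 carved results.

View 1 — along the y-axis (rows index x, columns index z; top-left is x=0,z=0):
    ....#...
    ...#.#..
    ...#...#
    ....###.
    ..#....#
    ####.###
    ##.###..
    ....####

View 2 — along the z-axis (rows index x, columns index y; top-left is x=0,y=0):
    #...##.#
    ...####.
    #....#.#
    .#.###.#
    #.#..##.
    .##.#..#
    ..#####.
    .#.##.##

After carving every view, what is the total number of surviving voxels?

|visual hull| = 114

before carving: 512 voxels (8×8×8)
  1. axis=1 (XZ plane), |mask|=26  ⇒  voxels=208
  2. axis=2 (XY plane), |mask|=34  ⇒  voxels=114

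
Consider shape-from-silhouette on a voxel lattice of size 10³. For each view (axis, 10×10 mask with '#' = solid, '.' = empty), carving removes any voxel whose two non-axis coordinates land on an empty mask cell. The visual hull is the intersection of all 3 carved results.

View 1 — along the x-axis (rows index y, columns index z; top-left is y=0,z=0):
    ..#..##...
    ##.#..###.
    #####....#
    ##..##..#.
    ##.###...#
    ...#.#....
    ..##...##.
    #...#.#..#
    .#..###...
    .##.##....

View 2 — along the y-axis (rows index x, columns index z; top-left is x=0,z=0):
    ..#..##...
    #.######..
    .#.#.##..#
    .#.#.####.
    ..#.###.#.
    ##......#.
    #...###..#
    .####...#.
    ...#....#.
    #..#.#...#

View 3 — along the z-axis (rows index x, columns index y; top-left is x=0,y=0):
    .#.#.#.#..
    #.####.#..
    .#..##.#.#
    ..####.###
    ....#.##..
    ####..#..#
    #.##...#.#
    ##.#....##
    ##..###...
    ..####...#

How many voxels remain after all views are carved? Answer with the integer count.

before carving: 1000 voxels (10×10×10)
after view 1 [x-axis, 44 of 100 cells solid] → remaining = 440
after view 2 [y-axis, 45 of 100 cells solid] → remaining = 208
after view 3 [z-axis, 51 of 100 cells solid] → remaining = 112

voxel count = 112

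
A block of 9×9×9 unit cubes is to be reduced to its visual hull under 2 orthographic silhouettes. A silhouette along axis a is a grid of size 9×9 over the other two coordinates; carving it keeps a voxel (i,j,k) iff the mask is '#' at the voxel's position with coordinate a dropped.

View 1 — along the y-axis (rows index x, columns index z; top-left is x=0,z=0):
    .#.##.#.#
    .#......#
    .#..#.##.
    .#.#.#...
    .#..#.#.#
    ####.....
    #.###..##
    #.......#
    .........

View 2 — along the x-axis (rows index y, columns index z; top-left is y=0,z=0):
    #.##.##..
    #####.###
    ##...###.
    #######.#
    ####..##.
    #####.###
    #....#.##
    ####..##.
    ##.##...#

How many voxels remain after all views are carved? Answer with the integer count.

before carving: 729 voxels (9×9×9)
[1] y-view keeps 30 columns → grid now 270
[2] x-view keeps 55 columns → grid now 187

remaining voxels: 187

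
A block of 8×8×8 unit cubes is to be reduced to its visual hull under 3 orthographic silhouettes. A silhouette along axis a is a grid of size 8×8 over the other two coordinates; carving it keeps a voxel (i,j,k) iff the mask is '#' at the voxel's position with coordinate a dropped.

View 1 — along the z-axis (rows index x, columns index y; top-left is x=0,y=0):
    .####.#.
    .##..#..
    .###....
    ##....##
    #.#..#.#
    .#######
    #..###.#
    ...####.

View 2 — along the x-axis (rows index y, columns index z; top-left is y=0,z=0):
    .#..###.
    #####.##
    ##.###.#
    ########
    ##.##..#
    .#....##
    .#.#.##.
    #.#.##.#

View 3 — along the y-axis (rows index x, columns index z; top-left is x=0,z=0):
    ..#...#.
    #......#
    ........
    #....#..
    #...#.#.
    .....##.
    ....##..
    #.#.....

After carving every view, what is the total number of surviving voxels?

before carving: 512 voxels (8×8×8)
[1] z-view keeps 35 columns → grid now 280
[2] x-view keeps 42 columns → grid now 188
[3] y-view keeps 15 columns → grid now 40

voxel count = 40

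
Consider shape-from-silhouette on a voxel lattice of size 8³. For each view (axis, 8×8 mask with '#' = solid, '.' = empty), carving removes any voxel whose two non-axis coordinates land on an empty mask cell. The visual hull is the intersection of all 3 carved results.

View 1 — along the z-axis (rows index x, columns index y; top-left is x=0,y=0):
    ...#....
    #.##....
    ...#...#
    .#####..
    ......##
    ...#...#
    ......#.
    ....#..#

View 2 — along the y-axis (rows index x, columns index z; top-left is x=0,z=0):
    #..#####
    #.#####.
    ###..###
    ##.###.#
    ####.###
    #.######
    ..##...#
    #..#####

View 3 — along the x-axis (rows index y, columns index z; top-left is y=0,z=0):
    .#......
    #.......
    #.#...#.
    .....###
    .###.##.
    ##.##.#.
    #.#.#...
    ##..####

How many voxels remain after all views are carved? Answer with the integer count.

voxel count = 51

before carving: 512 voxels (8×8×8)
step 1: project along z, AND mask (18/64) → |grid| = 144
step 2: project along y, AND mask (47/64) → |grid| = 109
step 3: project along x, AND mask (27/64) → |grid| = 51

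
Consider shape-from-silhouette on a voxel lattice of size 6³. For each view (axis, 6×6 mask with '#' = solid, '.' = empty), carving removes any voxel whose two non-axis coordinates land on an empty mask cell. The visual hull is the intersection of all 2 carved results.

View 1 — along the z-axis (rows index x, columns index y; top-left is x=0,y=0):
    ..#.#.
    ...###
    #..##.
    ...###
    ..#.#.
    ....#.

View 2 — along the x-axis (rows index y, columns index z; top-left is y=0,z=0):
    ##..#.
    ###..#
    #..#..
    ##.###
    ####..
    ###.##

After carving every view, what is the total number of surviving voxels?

|visual hull| = 56

start: 6×6×6 = 216 voxels
step 1: project along z, AND mask (14/36) → |grid| = 84
step 2: project along x, AND mask (23/36) → |grid| = 56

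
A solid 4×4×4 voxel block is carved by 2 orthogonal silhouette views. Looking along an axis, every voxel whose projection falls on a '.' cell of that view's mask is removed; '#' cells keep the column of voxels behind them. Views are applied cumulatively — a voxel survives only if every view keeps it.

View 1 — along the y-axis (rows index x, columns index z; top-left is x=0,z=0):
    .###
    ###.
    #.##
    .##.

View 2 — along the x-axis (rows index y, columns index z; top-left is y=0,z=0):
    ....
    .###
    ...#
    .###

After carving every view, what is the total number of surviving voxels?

initial block: 4^3 = 64
  1. axis=1 (XZ plane), |mask|=11  ⇒  voxels=44
  2. axis=0 (YZ plane), |mask|=7  ⇒  voxels=20

remaining voxels: 20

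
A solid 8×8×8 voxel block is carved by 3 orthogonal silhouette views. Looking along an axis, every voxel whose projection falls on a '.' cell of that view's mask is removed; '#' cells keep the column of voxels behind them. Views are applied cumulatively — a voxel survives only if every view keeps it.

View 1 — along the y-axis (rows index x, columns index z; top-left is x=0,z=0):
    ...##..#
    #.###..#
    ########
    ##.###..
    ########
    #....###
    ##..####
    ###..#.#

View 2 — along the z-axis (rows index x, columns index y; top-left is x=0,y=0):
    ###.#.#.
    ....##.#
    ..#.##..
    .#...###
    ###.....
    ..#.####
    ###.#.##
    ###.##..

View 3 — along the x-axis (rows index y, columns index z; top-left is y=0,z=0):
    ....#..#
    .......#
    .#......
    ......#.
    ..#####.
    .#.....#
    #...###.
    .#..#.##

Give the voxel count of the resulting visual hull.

full grid |V| = 512
V1 y: intersect with XZ mask (44 set) -- 352 left
V2 z: intersect with XY mask (34 set) -- 179 left
V3 x: intersect with YZ mask (20 set) -- 60 left

remaining voxels: 60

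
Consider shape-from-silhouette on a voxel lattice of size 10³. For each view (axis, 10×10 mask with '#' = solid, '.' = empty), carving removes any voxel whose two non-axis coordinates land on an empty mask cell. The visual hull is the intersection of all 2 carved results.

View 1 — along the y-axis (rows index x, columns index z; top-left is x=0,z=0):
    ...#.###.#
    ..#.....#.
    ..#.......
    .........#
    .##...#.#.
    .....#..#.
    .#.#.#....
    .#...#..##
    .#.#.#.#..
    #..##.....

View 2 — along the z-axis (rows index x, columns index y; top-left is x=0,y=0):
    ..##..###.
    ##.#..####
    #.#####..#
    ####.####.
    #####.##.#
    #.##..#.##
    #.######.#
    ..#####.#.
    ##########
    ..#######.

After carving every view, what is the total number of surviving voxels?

before carving: 1000 voxels (10×10×10)
[1] y-view keeps 29 columns → grid now 290
[2] z-view keeps 72 columns → grid now 207

voxel count = 207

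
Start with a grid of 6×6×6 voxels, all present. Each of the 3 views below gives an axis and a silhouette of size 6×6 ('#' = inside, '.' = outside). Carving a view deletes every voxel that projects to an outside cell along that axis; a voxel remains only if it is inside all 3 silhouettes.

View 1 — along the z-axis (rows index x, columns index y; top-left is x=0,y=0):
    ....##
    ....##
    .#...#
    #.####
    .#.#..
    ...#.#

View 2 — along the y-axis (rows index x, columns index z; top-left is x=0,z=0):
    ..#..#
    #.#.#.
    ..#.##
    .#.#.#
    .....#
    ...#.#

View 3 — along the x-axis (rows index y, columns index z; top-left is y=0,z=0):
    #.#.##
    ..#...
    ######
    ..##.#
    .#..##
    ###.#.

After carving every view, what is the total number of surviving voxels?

|visual hull| = 21

start: 6×6×6 = 216 voxels
after view 1 [z-axis, 15 of 36 cells solid] → remaining = 90
after view 2 [y-axis, 14 of 36 cells solid] → remaining = 37
after view 3 [x-axis, 21 of 36 cells solid] → remaining = 21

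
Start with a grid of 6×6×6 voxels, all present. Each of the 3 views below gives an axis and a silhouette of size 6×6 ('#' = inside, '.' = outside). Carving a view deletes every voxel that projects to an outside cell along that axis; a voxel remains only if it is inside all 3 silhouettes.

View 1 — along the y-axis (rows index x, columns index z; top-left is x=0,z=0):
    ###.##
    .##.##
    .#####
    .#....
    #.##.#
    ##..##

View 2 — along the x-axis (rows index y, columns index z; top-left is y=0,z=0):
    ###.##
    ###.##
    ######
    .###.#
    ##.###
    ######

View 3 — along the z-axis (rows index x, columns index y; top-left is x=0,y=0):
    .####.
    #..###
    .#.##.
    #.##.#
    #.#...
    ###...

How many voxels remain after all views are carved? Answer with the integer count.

66 voxels

before carving: 216 voxels (6×6×6)
after view 1 [y-axis, 23 of 36 cells solid] → remaining = 138
after view 2 [x-axis, 31 of 36 cells solid] → remaining = 123
after view 3 [z-axis, 20 of 36 cells solid] → remaining = 66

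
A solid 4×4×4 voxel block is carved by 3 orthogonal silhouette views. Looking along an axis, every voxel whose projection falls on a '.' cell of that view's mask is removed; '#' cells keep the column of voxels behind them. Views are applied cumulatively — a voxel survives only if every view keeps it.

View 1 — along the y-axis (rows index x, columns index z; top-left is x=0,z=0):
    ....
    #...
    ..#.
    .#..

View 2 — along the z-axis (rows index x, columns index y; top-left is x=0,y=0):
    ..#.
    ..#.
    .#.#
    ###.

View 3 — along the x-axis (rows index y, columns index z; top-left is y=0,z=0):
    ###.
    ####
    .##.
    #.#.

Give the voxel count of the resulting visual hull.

before carving: 64 voxels (4×4×4)
carve view 1 (along y, XZ-mask fill 3/16): 12 voxels remain
carve view 2 (along z, XY-mask fill 7/16): 6 voxels remain
carve view 3 (along x, YZ-mask fill 11/16): 5 voxels remain

|visual hull| = 5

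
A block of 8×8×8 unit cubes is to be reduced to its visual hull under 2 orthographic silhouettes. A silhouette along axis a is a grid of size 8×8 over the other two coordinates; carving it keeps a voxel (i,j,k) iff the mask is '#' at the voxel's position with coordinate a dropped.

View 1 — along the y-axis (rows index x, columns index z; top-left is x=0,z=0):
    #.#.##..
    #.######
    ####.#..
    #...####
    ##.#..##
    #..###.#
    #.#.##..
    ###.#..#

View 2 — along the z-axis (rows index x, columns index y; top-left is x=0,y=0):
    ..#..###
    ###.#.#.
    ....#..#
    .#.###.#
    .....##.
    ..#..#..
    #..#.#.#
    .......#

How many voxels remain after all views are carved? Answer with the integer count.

start: 8×8×8 = 512 voxels
step 1: project along y, AND mask (40/64) → |grid| = 320
step 2: project along z, AND mask (25/64) → |grid| = 127

|visual hull| = 127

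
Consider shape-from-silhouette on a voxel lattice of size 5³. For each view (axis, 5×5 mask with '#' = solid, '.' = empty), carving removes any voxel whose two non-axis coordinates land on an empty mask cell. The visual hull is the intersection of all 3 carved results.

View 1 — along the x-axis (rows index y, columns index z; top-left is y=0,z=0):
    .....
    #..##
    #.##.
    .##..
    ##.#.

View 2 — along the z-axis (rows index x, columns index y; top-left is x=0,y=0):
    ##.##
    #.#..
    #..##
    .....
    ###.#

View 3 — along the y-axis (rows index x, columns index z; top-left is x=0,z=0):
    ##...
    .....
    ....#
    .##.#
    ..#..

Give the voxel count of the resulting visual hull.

start: 5×5×5 = 125 voxels
  1. axis=0 (YZ plane), |mask|=11  ⇒  voxels=55
  2. axis=2 (XY plane), |mask|=13  ⇒  voxels=25
  3. axis=1 (XZ plane), |mask|=7  ⇒  voxels=5

|visual hull| = 5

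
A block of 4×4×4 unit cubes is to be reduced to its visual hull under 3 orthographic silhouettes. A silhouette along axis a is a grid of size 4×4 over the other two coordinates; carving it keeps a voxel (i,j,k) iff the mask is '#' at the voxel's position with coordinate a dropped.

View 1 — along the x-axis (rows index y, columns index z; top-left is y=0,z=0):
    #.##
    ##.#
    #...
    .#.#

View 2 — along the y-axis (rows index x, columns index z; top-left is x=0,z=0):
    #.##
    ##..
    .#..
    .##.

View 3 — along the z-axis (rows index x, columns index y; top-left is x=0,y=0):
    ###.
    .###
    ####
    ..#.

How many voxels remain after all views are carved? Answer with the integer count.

initial block: 4^3 = 64
  1. axis=0 (YZ plane), |mask|=9  ⇒  voxels=36
  2. axis=1 (XZ plane), |mask|=8  ⇒  voxels=17
  3. axis=2 (XY plane), |mask|=11  ⇒  voxels=12

|visual hull| = 12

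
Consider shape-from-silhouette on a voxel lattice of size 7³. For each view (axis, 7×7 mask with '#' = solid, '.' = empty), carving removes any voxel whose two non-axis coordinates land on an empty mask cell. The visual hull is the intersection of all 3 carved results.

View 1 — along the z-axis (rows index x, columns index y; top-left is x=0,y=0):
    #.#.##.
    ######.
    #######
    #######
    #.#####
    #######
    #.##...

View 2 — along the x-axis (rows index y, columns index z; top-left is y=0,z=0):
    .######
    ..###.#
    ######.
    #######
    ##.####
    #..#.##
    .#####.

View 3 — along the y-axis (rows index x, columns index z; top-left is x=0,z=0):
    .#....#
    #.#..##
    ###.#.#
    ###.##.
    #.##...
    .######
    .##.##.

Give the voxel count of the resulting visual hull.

remaining voxels: 135

before carving: 343 voxels (7×7×7)
[1] z-view keeps 40 columns → grid now 280
[2] x-view keeps 38 columns → grid now 222
[3] y-view keeps 29 columns → grid now 135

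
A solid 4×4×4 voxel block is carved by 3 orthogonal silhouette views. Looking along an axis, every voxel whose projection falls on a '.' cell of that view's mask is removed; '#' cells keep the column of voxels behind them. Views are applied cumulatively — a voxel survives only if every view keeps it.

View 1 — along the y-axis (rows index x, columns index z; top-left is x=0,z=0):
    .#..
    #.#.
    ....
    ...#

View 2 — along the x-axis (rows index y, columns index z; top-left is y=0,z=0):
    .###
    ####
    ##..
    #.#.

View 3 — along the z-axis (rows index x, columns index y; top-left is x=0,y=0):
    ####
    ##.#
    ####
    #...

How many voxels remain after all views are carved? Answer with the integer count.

|visual hull| = 9

before carving: 64 voxels (4×4×4)
after view 1 [y-axis, 4 of 16 cells solid] → remaining = 16
after view 2 [x-axis, 11 of 16 cells solid] → remaining = 11
after view 3 [z-axis, 12 of 16 cells solid] → remaining = 9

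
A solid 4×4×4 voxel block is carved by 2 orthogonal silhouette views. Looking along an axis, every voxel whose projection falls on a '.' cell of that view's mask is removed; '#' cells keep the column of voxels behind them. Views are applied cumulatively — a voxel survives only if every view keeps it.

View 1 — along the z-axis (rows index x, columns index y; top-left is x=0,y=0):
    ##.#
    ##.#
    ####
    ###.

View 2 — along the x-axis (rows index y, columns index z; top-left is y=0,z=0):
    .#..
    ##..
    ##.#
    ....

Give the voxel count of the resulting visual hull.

before carving: 64 voxels (4×4×4)
carve view 1 (along z, XY-mask fill 13/16): 52 voxels remain
carve view 2 (along x, YZ-mask fill 6/16): 18 voxels remain

voxel count = 18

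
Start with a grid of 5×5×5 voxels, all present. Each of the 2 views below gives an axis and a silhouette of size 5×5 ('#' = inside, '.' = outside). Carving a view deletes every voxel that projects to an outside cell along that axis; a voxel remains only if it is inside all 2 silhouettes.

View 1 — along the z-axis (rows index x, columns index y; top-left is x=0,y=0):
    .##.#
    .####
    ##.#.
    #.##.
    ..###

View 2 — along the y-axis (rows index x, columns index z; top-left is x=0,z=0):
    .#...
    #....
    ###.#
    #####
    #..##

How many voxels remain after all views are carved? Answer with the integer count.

remaining voxels: 43

initial block: 5^3 = 125
carve view 1 (along z, XY-mask fill 16/25): 80 voxels remain
carve view 2 (along y, XZ-mask fill 14/25): 43 voxels remain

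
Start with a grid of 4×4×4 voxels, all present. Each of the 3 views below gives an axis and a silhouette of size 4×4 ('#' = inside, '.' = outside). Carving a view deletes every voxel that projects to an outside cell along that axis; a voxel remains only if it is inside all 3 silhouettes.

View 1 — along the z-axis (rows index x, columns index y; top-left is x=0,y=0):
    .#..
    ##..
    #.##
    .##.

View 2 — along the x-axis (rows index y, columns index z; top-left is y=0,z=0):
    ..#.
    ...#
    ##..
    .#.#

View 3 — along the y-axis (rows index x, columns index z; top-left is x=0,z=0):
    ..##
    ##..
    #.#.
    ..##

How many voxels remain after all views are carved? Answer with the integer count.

|visual hull| = 4

initial block: 4^3 = 64
carve view 1 (along z, XY-mask fill 8/16): 32 voxels remain
carve view 2 (along x, YZ-mask fill 6/16): 11 voxels remain
carve view 3 (along y, XZ-mask fill 8/16): 4 voxels remain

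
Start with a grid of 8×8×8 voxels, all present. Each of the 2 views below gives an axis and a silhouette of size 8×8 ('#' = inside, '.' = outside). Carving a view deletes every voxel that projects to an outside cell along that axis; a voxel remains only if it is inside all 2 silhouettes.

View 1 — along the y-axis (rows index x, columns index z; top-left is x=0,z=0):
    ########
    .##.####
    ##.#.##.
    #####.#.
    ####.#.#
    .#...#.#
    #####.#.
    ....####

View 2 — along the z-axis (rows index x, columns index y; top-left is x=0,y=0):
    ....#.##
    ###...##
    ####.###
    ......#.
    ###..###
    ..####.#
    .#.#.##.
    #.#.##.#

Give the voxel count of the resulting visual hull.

voxel count = 190

start: 8×8×8 = 512 voxels
[1] y-view keeps 44 columns → grid now 352
[2] z-view keeps 36 columns → grid now 190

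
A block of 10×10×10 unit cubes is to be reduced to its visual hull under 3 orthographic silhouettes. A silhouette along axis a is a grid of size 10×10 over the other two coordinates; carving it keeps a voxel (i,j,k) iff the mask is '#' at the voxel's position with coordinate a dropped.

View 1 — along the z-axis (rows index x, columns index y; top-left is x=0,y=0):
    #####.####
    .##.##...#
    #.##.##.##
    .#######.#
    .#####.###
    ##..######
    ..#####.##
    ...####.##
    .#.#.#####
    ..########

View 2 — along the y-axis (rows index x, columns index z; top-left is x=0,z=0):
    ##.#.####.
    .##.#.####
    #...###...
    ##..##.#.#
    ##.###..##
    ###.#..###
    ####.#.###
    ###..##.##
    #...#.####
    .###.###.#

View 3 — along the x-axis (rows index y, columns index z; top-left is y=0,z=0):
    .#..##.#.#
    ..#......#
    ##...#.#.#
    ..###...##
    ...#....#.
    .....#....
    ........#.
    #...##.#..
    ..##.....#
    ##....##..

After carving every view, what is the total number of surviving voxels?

remaining voxels: 147

start: 10×10×10 = 1000 voxels
after view 1 [z-axis, 73 of 100 cells solid] → remaining = 730
after view 2 [y-axis, 66 of 100 cells solid] → remaining = 482
after view 3 [x-axis, 32 of 100 cells solid] → remaining = 147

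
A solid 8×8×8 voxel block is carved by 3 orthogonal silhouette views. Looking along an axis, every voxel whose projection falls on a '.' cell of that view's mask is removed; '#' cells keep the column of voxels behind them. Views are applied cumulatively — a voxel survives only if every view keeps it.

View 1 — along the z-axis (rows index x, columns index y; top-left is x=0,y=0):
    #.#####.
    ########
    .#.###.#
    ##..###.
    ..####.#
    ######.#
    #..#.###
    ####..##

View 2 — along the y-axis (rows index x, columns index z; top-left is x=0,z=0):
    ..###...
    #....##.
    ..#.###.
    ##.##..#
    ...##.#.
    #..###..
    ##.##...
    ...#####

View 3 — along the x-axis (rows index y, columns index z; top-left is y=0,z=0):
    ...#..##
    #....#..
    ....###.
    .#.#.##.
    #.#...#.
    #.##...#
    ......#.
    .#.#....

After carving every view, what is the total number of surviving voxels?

67 voxels

before carving: 512 voxels (8×8×8)
[1] z-view keeps 47 columns → grid now 376
[2] y-view keeps 31 columns → grid now 180
[3] x-view keeps 22 columns → grid now 67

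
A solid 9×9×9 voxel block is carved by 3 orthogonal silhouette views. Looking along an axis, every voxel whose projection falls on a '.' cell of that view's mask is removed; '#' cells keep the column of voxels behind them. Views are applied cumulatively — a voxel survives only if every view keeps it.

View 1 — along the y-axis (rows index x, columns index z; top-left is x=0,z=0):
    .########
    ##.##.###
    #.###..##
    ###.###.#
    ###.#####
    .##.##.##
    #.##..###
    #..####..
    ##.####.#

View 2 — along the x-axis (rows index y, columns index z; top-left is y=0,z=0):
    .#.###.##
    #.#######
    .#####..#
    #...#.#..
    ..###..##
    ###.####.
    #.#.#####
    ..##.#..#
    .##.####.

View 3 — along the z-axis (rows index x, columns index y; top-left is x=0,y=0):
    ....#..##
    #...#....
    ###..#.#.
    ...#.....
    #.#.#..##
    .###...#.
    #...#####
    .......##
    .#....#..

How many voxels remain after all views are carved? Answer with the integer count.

remaining voxels: 123

initial block: 9^3 = 729
V1 y: intersect with XZ mask (60 set) -- 540 left
V2 x: intersect with YZ mask (52 set) -- 349 left
V3 z: intersect with XY mask (30 set) -- 123 left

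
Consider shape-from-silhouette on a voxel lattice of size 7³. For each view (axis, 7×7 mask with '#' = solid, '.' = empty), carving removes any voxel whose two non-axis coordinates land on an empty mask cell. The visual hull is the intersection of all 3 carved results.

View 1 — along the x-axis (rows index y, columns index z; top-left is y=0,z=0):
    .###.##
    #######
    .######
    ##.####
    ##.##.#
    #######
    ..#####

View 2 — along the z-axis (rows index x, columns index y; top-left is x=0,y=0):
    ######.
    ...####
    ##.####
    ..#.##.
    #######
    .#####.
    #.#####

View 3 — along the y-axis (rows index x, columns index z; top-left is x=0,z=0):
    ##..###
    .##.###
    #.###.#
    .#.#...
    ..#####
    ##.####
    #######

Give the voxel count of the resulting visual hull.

remaining voxels: 166

initial block: 7^3 = 343
after view 1 [x-axis, 41 of 49 cells solid] → remaining = 287
after view 2 [z-axis, 37 of 49 cells solid] → remaining = 218
after view 3 [y-axis, 35 of 49 cells solid] → remaining = 166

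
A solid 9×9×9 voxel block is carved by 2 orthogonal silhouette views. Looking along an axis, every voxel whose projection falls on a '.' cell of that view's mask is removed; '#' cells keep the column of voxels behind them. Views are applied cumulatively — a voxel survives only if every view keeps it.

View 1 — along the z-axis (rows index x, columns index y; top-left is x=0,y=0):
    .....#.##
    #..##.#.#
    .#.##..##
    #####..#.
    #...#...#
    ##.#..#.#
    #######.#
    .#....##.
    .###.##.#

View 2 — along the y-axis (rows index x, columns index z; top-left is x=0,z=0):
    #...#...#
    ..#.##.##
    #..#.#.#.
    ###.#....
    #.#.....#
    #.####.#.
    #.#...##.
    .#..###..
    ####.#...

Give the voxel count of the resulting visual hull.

full grid |V| = 729
[1] z-view keeps 44 columns → grid now 396
[2] y-view keeps 38 columns → grid now 191

|visual hull| = 191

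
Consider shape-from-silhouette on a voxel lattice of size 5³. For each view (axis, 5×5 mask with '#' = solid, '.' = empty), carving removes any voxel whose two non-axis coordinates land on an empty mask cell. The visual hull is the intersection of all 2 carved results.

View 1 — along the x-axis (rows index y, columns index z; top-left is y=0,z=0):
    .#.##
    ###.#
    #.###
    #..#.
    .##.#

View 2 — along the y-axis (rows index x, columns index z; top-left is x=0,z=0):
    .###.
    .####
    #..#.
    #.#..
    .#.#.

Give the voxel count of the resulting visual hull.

start: 5×5×5 = 125 voxels
step 1: project along x, AND mask (16/25) → |grid| = 80
step 2: project along y, AND mask (13/25) → |grid| = 40

voxel count = 40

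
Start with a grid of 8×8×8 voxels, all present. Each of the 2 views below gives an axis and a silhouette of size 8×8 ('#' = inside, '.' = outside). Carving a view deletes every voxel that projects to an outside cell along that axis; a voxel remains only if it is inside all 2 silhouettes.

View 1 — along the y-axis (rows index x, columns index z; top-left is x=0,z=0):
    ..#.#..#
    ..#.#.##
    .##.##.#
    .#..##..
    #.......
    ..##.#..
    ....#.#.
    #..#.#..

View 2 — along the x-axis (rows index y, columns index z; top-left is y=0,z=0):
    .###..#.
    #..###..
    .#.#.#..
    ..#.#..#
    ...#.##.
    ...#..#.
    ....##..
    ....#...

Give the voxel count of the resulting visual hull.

69 voxels

initial block: 8^3 = 512
  1. axis=1 (XZ plane), |mask|=24  ⇒  voxels=192
  2. axis=0 (YZ plane), |mask|=22  ⇒  voxels=69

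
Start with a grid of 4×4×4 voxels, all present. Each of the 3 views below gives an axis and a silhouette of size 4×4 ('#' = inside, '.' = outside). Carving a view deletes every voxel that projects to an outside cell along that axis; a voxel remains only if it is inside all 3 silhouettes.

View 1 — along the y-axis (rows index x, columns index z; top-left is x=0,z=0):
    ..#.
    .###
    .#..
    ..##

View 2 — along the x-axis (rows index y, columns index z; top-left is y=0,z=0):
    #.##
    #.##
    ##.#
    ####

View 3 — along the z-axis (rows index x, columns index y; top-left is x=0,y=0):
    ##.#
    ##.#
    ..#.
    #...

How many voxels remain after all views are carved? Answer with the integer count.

voxel count = 13

before carving: 64 voxels (4×4×4)
V1 y: intersect with XZ mask (7 set) -- 28 left
V2 x: intersect with YZ mask (13 set) -- 21 left
V3 z: intersect with XY mask (8 set) -- 13 left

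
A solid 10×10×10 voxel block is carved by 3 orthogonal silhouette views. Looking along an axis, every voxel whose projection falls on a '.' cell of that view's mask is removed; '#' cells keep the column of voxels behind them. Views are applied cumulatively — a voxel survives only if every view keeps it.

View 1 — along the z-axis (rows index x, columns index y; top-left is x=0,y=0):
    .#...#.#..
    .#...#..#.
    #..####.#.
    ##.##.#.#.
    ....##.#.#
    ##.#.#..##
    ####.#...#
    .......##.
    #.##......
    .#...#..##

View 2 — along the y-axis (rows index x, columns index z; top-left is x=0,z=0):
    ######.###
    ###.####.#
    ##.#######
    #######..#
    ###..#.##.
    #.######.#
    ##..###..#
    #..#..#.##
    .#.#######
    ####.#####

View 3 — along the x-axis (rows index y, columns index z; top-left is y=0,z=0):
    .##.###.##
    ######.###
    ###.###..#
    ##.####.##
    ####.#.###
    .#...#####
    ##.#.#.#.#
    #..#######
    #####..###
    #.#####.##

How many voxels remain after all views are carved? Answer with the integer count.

|visual hull| = 255

full grid |V| = 1000
after view 1 [z-axis, 43 of 100 cells solid] → remaining = 430
after view 2 [y-axis, 76 of 100 cells solid] → remaining = 331
after view 3 [x-axis, 75 of 100 cells solid] → remaining = 255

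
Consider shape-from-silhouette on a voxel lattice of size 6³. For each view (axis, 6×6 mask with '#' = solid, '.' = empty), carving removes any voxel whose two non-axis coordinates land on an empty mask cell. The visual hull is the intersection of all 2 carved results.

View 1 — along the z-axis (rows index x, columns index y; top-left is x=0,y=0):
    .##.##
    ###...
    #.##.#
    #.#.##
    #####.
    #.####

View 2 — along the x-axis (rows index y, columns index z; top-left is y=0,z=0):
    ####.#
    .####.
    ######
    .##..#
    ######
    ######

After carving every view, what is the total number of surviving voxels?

voxel count = 130

start: 6×6×6 = 216 voxels
step 1: project along z, AND mask (25/36) → |grid| = 150
step 2: project along x, AND mask (30/36) → |grid| = 130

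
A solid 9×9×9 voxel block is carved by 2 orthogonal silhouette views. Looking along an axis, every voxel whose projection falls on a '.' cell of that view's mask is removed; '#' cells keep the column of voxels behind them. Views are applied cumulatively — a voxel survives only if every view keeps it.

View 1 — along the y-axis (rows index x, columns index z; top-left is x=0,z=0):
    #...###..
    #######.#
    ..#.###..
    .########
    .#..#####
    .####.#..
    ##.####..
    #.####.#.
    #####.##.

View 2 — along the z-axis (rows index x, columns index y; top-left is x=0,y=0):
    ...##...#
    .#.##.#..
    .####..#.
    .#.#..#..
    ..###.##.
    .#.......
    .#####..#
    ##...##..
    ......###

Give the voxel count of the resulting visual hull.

before carving: 729 voxels (9×9×9)
V1 y: intersect with XZ mask (54 set) -- 486 left
V2 z: intersect with XY mask (34 set) -- 204 left

remaining voxels: 204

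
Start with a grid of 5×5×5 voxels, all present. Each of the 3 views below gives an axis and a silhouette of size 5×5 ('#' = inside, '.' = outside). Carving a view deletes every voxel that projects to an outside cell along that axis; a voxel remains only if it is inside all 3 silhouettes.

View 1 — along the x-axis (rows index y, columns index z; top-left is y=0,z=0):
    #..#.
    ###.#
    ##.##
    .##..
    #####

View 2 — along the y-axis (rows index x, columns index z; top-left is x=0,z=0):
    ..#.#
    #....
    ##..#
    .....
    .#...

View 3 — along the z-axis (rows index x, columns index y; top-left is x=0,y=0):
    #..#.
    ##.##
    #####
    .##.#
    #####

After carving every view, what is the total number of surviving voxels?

19 voxels

before carving: 125 voxels (5×5×5)
carve view 1 (along x, YZ-mask fill 17/25): 85 voxels remain
carve view 2 (along y, XZ-mask fill 7/25): 25 voxels remain
carve view 3 (along z, XY-mask fill 19/25): 19 voxels remain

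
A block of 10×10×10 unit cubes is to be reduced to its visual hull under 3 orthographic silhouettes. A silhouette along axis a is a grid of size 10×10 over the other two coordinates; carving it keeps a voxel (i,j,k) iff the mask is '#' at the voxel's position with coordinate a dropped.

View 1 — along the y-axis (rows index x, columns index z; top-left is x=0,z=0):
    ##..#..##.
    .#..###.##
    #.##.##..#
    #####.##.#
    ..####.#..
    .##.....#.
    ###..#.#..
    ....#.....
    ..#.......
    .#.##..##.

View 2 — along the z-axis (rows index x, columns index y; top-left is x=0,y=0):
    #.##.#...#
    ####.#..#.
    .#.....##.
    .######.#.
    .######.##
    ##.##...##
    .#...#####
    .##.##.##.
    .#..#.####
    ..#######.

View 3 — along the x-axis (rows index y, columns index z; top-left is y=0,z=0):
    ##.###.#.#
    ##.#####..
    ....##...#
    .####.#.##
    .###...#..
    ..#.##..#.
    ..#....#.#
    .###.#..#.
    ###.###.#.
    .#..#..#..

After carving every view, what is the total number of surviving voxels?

start: 10×10×10 = 1000 voxels
V1 y: intersect with XZ mask (45 set) -- 450 left
V2 z: intersect with XY mask (60 set) -- 270 left
V3 x: intersect with YZ mask (50 set) -- 151 left

|visual hull| = 151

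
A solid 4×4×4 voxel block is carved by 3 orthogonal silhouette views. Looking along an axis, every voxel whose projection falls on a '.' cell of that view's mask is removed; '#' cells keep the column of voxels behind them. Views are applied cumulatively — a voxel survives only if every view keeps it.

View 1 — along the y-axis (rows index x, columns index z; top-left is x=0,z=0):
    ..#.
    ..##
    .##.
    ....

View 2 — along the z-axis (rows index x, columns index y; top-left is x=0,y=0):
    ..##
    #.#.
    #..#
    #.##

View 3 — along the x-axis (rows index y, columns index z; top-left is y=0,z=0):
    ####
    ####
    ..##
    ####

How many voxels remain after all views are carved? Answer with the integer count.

voxel count = 10

before carving: 64 voxels (4×4×4)
[1] y-view keeps 5 columns → grid now 20
[2] z-view keeps 9 columns → grid now 10
[3] x-view keeps 14 columns → grid now 10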